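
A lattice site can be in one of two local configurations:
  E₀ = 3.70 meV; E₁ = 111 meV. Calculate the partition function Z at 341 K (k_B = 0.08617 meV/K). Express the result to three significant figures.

Z = 0.905

k_BT = 0.08617 × 341 K = 29.384 meV.
Eᵢ/kT = 0.12592, 3.7776.
Z = Σ e^(−Eᵢ/kT) = e^(−0.12592) + e^(−3.7776) = 0.88169 + 0.022878 = 0.90457.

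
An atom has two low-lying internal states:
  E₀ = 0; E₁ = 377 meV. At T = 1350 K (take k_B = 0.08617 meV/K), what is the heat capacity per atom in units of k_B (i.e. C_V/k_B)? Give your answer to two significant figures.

0.38

k_BT = 0.08617 × 1350 K = 116.3 meV.
Eᵢ/kT = 0, 3.242.
Z = Σ e^(−Eᵢ/kT) = e^(−0) + e^(−3.242) = 1.000 + 0.03909 = 1.039.
⟨E⟩ = 14.18 meV, ⟨E²⟩ = 5347 meV².
C_V/k_B = (⟨E²⟩ − ⟨E⟩²)/(kT)² = (5347 − 201.1)/13530 = 0.38.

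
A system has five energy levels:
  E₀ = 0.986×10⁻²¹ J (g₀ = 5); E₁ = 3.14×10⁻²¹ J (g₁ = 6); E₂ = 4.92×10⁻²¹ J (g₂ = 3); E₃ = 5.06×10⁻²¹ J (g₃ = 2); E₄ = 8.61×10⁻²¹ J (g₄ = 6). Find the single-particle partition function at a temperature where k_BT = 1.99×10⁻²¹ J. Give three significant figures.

Eᵢ/kT = 0.49548, 1.5779, 2.4724, 2.5427, 4.3266.
Z = Σ gᵢe^(−Eᵢ/kT) = 5·e^(−0.49548) + 6·e^(−1.5779) + 3·e^(−2.4724) + 2·e^(−2.5427) + 6·e^(−4.3266) = 3.0464 + 1.2384 + 0.25315 + 0.15731 + 0.079274 = 4.7745.

Z = 4.77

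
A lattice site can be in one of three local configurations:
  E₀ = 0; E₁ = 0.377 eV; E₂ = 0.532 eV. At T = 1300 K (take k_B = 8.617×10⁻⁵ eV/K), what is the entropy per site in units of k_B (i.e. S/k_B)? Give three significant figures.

0.193

k_BT = 8.617×10⁻⁵ × 1300 K = 0.11202 eV.
Eᵢ/kT = 0, 3.3655, 4.7492.
Z = Σ e^(−Eᵢ/kT) = e^(−0) + e^(−3.3655) + e^(−4.7492) = 1.0000 + 0.034545 + 0.0086586 = 1.0432.
⟨E⟩ = Σ EᵢPᵢ = 0.016900 eV.
S/k_B = ln Z + ⟨E⟩/kT = ln(1.0432) + 0.016900/0.11202 = 0.042293 + 0.15087 = 0.193.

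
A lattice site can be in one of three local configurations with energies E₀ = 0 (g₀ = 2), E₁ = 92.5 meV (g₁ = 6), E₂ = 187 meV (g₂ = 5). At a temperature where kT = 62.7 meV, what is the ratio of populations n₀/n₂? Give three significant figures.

7.89

n₀/n₂ = (g₀/g₂) exp[−(E₀−E₂)/kT] = (2/5) × exp(−(-187 meV)/(62.7 meV)) = (2/5) × exp(2.9825) = 7.89.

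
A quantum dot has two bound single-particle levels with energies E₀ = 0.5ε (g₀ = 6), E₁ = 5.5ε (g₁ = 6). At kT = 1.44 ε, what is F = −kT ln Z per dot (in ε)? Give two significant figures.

-2.1 ε

Eᵢ/kT = 0.3472, 3.819.
Z = Σ gᵢe^(−Eᵢ/kT) = 6·e^(−0.3472) + 6·e^(−3.819) = 4.240 + 0.1317 = 4.372.
F = −kT ln Z = −1.44 × ln(4.372) = −1.44 × 1.475 = -2.1 ε.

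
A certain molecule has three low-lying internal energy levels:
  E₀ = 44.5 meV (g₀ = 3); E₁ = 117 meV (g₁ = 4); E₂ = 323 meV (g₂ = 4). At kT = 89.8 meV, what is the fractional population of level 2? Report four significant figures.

Eᵢ/kT = 0.495546, 1.30290, 3.59688.
Z = Σ gᵢe^(−Eᵢ/kT) = 3·e^(−0.495546) + 4·e^(−1.30290) + 4·e^(−3.59688) = 1.82771 + 1.08697 + 0.109636 = 3.02432.
P₂ = g₂ e^(−E₂/kT) / Z = 0.109636/3.02432 = 0.03625.

0.03625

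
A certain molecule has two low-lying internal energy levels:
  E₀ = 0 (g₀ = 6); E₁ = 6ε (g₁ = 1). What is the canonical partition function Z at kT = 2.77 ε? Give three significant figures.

Z = 6.11

Eᵢ/kT = 0, 2.1661.
Z = Σ gᵢe^(−Eᵢ/kT) = 6·e^(−0) + 1·e^(−2.1661) = 6.0000 + 0.11462 = 6.1146.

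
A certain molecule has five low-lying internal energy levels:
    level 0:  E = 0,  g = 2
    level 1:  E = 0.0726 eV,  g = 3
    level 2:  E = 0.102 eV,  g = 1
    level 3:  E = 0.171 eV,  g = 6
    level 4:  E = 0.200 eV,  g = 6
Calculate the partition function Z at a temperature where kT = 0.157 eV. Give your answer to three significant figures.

Eᵢ/kT = 0, 0.46242, 0.64968, 1.0892, 1.2739.
Z = Σ gᵢe^(−Eᵢ/kT) = 2·e^(−0) + 3·e^(−0.46242) + 1·e^(−0.64968) + 6·e^(−1.0892) + 6·e^(−1.2739) = 2.0000 + 1.8893 + 0.52221 + 2.0189 + 1.6784 = 8.1088.

Z = 8.11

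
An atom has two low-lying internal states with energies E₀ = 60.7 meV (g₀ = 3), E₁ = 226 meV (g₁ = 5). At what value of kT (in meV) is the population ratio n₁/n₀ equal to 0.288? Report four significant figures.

n₁/n₀ = (g₁/g₀) exp[−(E₁−E₀)/kT] = 0.288.
⇒ (E₁−E₀)/kT = ln((5/3)/0.288) = ln(5.78704) = 1.75562.
kT = 165.3 meV / 1.75562 = 94.15 meV.

94.15 meV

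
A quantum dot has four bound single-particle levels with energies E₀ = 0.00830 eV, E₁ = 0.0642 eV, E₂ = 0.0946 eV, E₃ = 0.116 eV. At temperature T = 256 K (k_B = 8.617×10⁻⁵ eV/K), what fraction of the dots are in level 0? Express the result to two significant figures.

0.90

k_BT = 8.617×10⁻⁵ × 256 K = 0.02206 eV.
Eᵢ/kT = 0.3762, 2.910, 4.288, 5.258.
Z = Σ e^(−Eᵢ/kT) = e^(−0.3762) + e^(−2.910) + e^(−4.288) + e^(−5.258) = 0.6865 + 0.05448 + 0.01373 + 0.005206 = 0.7599.
P₀ = e^(−E₀/kT) / Z = 0.6865/0.7599 = 0.90.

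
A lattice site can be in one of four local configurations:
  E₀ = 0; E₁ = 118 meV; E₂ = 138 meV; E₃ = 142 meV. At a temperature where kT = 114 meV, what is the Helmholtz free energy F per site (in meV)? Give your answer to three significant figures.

-75.6 meV

Eᵢ/kT = 0, 1.0351, 1.2105, 1.2456.
Z = Σ e^(−Eᵢ/kT) = e^(−0) + e^(−1.0351) + e^(−1.2105) + e^(−1.2456) = 1.0000 + 0.35519 + 0.29805 + 0.28777 = 1.9410.
F = −kT ln Z = −114 × ln(1.9410) = −114 × 0.66320 = -75.6 meV.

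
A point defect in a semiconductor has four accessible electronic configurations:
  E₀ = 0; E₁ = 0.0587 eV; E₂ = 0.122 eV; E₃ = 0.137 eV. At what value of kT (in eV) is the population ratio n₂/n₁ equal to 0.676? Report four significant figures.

0.1617 eV

n₂/n₁ = exp[−(E₂−E₁)/kT] = 0.676.
⇒ (E₂−E₁)/kT = ln(1/0.676) = ln(1.47929) = 0.391562.
kT = 0.0633 eV / 0.391562 = 0.1617 eV.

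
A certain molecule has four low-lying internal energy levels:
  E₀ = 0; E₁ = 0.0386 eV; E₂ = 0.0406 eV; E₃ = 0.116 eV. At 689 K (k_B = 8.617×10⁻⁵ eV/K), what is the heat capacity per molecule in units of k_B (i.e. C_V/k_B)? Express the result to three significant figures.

k_BT = 8.617×10⁻⁵ × 689 K = 0.059371 eV.
Eᵢ/kT = 0, 0.65015, 0.68384, 1.9538.
Z = Σ e^(−Eᵢ/kT) = e^(−0) + e^(−0.65015) + e^(−0.68384) + e^(−1.9538) = 1.0000 + 0.52197 + 0.50468 + 0.14173 = 2.1684.
⟨E⟩ = 0.026323 eV, ⟨E²⟩ = 0.0016218 eV².
C_V/k_B = (⟨E²⟩ − ⟨E⟩²)/(kT)² = (0.0016218 − 0.00069290)/0.0035249 = 0.264.

0.264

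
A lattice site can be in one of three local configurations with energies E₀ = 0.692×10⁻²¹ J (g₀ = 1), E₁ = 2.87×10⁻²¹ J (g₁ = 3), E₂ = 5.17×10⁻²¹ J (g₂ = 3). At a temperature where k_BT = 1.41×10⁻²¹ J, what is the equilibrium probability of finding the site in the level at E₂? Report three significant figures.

Eᵢ/kT = 0.49078, 2.0355, 3.6667.
Z = Σ gᵢe^(−Eᵢ/kT) = 1·e^(−0.49078) + 3·e^(−2.0355) + 3·e^(−3.6667) = 0.61215 + 0.39185 + 0.076682 = 1.0807.
P₂ = g₂ e^(−E₂/kT) / Z = 0.076682/1.0807 = 0.0710.

0.0710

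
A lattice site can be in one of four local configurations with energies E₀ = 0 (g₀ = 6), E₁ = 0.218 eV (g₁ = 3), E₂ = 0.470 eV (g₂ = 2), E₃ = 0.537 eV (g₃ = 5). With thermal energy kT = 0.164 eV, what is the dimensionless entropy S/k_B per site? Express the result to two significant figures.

2.2

Eᵢ/kT = 0, 1.329, 2.866, 3.274.
Z = Σ gᵢe^(−Eᵢ/kT) = 6·e^(−0) + 3·e^(−1.329) + 2·e^(−2.866) + 5·e^(−3.274) = 6.000 + 0.7942 + 0.1139 + 0.1893 = 7.097.
⟨E⟩ = Σ EᵢPᵢ = 0.04626 eV.
S/k_B = ln Z + ⟨E⟩/kT = ln(7.097) + 0.04626/0.164 = 1.960 + 0.2821 = 2.2.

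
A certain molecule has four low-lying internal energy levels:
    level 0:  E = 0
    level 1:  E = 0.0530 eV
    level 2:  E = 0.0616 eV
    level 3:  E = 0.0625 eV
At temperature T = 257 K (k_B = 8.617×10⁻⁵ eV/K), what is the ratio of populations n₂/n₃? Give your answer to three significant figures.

1.04

k_BT = 8.617×10⁻⁵ × 257 K = 0.022146 eV.
n₂/n₃ = exp[−(E₂−E₃)/kT] = exp(−(-0.0009 eV)/(0.022146 eV)) = exp(0.040639) = 1.04.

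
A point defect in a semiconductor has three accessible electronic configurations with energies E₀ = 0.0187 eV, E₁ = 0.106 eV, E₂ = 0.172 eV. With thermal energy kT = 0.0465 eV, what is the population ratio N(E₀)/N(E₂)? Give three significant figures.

n₀/n₂ = exp[−(E₀−E₂)/kT] = exp(−(-0.1533 eV)/(0.0465 eV)) = exp(3.2968) = 27.0.

27.0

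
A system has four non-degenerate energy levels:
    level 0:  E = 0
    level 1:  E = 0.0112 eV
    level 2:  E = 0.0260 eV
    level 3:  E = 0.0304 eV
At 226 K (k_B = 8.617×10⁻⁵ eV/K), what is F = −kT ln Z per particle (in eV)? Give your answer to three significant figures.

k_BT = 8.617×10⁻⁵ × 226 K = 0.019474 eV.
Eᵢ/kT = 0, 0.57513, 1.3351, 1.5611.
Z = Σ e^(−Eᵢ/kT) = e^(−0) + e^(−0.57513) + e^(−1.3351) + e^(−1.5611) = 1.0000 + 0.56263 + 0.26313 + 0.20991 = 2.0357.
F = −kT ln Z = −0.019474 × ln(2.0357) = −0.019474 × 0.71084 = -0.0138 eV.

-0.0138 eV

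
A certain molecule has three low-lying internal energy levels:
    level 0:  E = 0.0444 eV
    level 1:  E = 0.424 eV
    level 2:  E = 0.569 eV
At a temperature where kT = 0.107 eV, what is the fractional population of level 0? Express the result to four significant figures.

0.9650

Eᵢ/kT = 0.414953, 3.96262, 5.31776.
Z = Σ e^(−Eᵢ/kT) = e^(−0.414953) + e^(−3.96262) + e^(−5.31776) = 0.660371 + 0.0190132 + 0.00490373 = 0.684288.
P₀ = e^(−E₀/kT) / Z = 0.660371/0.684288 = 0.9650.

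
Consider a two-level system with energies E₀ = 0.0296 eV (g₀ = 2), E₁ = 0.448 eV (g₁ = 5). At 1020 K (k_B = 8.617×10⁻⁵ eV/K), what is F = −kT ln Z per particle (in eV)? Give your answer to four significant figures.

-0.03318 eV

k_BT = 8.617×10⁻⁵ × 1020 K = 0.0878934 eV.
Eᵢ/kT = 0.336772, 5.09708.
Z = Σ gᵢe^(−Eᵢ/kT) = 2·e^(−0.336772) + 5·e^(−5.09708) = 1.42814 + 0.0305729 = 1.45871.
F = −kT ln Z = −0.0878934 × ln(1.45871) = −0.0878934 × 0.377552 = -0.03318 eV.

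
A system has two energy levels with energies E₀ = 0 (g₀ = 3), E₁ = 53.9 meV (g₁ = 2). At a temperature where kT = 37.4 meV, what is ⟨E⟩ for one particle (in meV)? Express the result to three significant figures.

7.34 meV

Eᵢ/kT = 0, 1.4412.
Z = Σ gᵢe^(−Eᵢ/kT) = 3·e^(−0) + 2·e^(−1.4412) = 3.0000 + 0.47329 = 3.4733.
⟨E⟩ = Σ Eᵢ gᵢe^(−Eᵢ/kT) / Z = (0·3.0000 + 53.9·0.47329) / 3.4733 = 7.34 meV.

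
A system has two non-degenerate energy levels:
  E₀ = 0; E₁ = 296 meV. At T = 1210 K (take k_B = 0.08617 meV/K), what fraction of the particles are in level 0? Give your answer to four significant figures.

k_BT = 0.08617 × 1210 K = 104.266 meV.
Eᵢ/kT = 0, 2.83889.
Z = Σ e^(−Eᵢ/kT) = e^(−0) + e^(−2.83889) = 1.00000 + 0.0584906 = 1.05849.
P₀ = e^(−E₀/kT) / Z = 1.00000/1.05849 = 0.9447.

0.9447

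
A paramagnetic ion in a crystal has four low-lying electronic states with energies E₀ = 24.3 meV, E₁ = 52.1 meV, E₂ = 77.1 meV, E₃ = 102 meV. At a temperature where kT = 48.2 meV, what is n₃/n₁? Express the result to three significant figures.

0.355

n₃/n₁ = exp[−(E₃−E₁)/kT] = exp(−(49.9 meV)/(48.2 meV)) = exp(-1.0353) = 0.355.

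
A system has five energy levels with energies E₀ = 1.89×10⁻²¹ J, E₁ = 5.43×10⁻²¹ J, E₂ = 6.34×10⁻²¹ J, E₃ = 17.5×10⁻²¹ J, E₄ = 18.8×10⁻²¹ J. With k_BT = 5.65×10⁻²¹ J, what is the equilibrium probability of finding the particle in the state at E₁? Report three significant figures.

Eᵢ/kT = 0.33451, 0.96106, 1.1221, 3.0973, 3.3274.
Z = Σ e^(−Eᵢ/kT) = e^(−0.33451) + e^(−0.96106) + e^(−1.1221) + e^(−3.0973) + e^(−3.3274) = 0.71569 + 0.38249 + 0.32560 + 0.045171 + 0.035886 = 1.5048.
P₁ = e^(−E₁/kT) / Z = 0.38249/1.5048 = 0.254.

0.254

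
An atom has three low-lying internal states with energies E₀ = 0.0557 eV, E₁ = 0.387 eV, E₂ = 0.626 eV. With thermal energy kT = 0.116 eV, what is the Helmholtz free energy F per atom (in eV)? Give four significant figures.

0.04841 eV

Eᵢ/kT = 0.480172, 3.33621, 5.39655.
Z = Σ e^(−Eᵢ/kT) = e^(−0.480172) + e^(−3.33621) + e^(−5.39655) = 0.618677 + 0.0355715 + 0.00453219 = 0.658781.
F = −kT ln Z = −0.116 × ln(0.658781) = −0.116 × -0.417364 = 0.04841 eV.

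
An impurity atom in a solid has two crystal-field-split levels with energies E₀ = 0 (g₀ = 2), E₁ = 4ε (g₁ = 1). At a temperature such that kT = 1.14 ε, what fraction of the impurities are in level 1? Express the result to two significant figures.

Eᵢ/kT = 0, 3.509.
Z = Σ gᵢe^(−Eᵢ/kT) = 2·e^(−0) + 1·e^(−3.509) = 2.000 + 0.02993 = 2.030.
P₁ = g₁ e^(−E₁/kT) / Z = 0.02993/2.030 = 0.015.

0.015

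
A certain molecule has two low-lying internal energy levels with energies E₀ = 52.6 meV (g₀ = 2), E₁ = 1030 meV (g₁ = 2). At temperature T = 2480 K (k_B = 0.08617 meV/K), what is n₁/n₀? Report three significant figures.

0.0103

k_BT = 0.08617 × 2480 K = 213.70 meV.
n₁/n₀ = (g₁/g₀) exp[−(E₁−E₀)/kT] = (2/2) × exp(−(977.4 meV)/(213.70 meV)) = (2/2) × exp(-4.5737) = 0.0103.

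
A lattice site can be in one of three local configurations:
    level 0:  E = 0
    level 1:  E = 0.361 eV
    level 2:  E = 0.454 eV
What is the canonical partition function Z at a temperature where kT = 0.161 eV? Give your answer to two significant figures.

Z = 1.2

Eᵢ/kT = 0, 2.242, 2.820.
Z = Σ e^(−Eᵢ/kT) = e^(−0) + e^(−2.242) + e^(−2.820) = 1.000 + 0.1062 + 0.05961 = 1.166.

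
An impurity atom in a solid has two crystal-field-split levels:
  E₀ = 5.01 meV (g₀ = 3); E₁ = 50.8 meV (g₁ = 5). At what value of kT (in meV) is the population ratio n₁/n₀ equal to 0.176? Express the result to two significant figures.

20 meV

n₁/n₀ = (g₁/g₀) exp[−(E₁−E₀)/kT] = 0.176.
⇒ (E₁−E₀)/kT = ln((5/3)/0.176) = ln(9.470) = 2.248.
kT = 45.79 meV / 2.248 = 20 meV.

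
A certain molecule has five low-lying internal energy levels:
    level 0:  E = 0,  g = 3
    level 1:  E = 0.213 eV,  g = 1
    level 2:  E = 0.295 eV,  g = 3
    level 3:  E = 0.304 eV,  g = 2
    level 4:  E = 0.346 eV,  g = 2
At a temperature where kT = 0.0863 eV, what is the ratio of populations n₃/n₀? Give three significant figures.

0.0197

n₃/n₀ = (g₃/g₀) exp[−(E₃−E₀)/kT] = (2/3) × exp(−(0.304 eV)/(0.0863 eV)) = (2/3) × exp(-3.5226) = 0.0197.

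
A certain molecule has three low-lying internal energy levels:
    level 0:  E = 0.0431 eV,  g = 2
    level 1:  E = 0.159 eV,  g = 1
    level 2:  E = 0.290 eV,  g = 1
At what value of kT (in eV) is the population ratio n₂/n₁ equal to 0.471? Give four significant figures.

0.1740 eV

n₂/n₁ = (g₂/g₁) exp[−(E₂−E₁)/kT] = 0.471.
⇒ (E₂−E₁)/kT = ln((1/1)/0.471) = ln(2.12314) = 0.752896.
kT = 0.131 eV / 0.752896 = 0.1740 eV.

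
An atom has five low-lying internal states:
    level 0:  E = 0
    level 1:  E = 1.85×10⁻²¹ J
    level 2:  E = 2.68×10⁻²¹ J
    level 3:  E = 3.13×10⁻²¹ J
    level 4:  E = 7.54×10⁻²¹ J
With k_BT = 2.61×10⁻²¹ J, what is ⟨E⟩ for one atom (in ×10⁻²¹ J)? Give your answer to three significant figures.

1.46 ×10⁻²¹ J

Eᵢ/kT = 0, 0.70881, 1.0268, 1.1992, 2.8889.
Z = Σ e^(−Eᵢ/kT) = e^(−0) + e^(−0.70881) + e^(−1.0268) + e^(−1.1992) + e^(−2.8889) = 1.0000 + 0.49223 + 0.35815 + 0.30144 + 0.055637 = 2.2075.
⟨E⟩ = Σ Eᵢ e^(−Eᵢ/kT) / Z = (0·1.0000 + 1.85·0.49223 + 2.68·0.35815 + 3.13·0.30144 + 7.54·0.055637) / 2.2075 = 1.46 ×10⁻²¹ J.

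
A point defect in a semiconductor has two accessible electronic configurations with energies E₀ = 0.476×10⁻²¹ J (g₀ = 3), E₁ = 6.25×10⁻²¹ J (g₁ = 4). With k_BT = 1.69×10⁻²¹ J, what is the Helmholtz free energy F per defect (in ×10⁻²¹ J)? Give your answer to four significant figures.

Eᵢ/kT = 0.281657, 3.69822.
Z = Σ gᵢe^(−Eᵢ/kT) = 3·e^(−0.281657) + 4·e^(−3.69822) = 2.26360 + 0.0990703 = 2.36267.
F = −kT ln Z = −1.69 × ln(2.36267) = −1.69 × 0.859792 = -1.453 ×10⁻²¹ J.

-1.453 ×10⁻²¹ J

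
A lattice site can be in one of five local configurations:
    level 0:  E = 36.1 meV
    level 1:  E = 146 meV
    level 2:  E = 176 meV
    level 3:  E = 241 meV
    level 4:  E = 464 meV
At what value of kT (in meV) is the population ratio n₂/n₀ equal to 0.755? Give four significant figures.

n₂/n₀ = exp[−(E₂−E₀)/kT] = 0.755.
⇒ (E₂−E₀)/kT = ln(1/0.755) = ln(1.32450) = 0.281035.
kT = 139.9 meV / 0.281035 = 497.8 meV.

497.8 meV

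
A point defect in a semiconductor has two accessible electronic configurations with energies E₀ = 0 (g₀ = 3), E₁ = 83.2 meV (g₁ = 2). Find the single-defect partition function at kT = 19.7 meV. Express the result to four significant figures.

Z = 3.029

Eᵢ/kT = 0, 4.22335.
Z = Σ gᵢe^(−Eᵢ/kT) = 3·e^(−0) + 2·e^(−4.22335) = 3.00000 + 0.0292990 = 3.02930.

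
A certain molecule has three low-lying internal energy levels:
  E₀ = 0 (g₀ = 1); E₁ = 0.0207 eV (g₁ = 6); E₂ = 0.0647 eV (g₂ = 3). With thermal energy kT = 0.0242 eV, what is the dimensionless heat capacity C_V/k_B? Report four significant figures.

Eᵢ/kT = 0, 0.855372, 2.67355.
Z = Σ gᵢe^(−Eᵢ/kT) = 1·e^(−0) + 6·e^(−0.855372) + 3·e^(−2.67355) = 1.00000 + 2.55075 + 0.207020 = 3.75777.
⟨E⟩ = 0.0176154 eV, ⟨E²⟩ = 0.000521473 eV².
C_V/k_B = (⟨E²⟩ − ⟨E⟩²)/(kT)² = (0.000521473 − 0.000310302)/0.000585640 = 0.3606.

0.3606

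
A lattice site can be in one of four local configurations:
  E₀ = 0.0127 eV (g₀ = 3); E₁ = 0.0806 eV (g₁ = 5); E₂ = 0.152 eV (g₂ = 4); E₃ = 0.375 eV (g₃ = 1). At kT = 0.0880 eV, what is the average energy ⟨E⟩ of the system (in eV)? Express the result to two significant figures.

0.058 eV

Eᵢ/kT = 0.1443, 0.9159, 1.727, 4.261.
Z = Σ gᵢe^(−Eᵢ/kT) = 3·e^(−0.1443) + 5·e^(−0.9159) + 4·e^(−1.727) + 1·e^(−4.261) = 2.597 + 2.001 + 0.7113 + 0.01411 = 5.323.
⟨E⟩ = Σ Eᵢ gᵢe^(−Eᵢ/kT) / Z = (0.0127·2.597 + 0.0806·2.001 + 0.152·0.7113 + 0.375·0.01411) / 5.323 = 0.058 eV.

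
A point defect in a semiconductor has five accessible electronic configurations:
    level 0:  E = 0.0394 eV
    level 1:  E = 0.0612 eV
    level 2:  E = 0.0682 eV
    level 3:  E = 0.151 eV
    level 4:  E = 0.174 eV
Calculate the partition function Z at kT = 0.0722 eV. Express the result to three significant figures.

Eᵢ/kT = 0.54571, 0.84765, 0.94460, 2.0914, 2.4100.
Z = Σ e^(−Eᵢ/kT) = e^(−0.54571) + e^(−0.84765) + e^(−0.94460) + e^(−2.0914) + e^(−2.4100) = 0.57943 + 0.42842 + 0.38884 + 0.12351 + 0.089815 = 1.6100.

Z = 1.61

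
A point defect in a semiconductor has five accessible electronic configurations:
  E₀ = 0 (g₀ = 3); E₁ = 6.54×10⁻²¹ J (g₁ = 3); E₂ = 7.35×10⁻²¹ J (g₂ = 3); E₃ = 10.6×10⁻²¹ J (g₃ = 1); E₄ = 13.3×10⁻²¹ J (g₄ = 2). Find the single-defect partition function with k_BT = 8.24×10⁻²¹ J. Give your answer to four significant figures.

Eᵢ/kT = 0, 0.793689, 0.891990, 1.28641, 1.61408.
Z = Σ gᵢe^(−Eᵢ/kT) = 3·e^(−0) + 3·e^(−0.793689) + 3·e^(−0.891990) + 1·e^(−1.28641) + 2·e^(−1.61408) = 3.00000 + 1.35652 + 1.22952 + 0.276261 + 0.398147 = 6.26045.

Z = 6.260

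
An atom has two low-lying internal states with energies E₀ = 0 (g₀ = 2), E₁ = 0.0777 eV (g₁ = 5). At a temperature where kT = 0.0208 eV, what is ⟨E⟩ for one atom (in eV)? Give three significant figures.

0.00437 eV

Eᵢ/kT = 0, 3.7356.
Z = Σ gᵢe^(−Eᵢ/kT) = 2·e^(−0) + 5·e^(−3.7356) = 2.0000 + 0.11929 = 2.1193.
⟨E⟩ = Σ Eᵢ gᵢe^(−Eᵢ/kT) / Z = (0·2.0000 + 0.0777·0.11929) / 2.1193 = 0.00437 eV.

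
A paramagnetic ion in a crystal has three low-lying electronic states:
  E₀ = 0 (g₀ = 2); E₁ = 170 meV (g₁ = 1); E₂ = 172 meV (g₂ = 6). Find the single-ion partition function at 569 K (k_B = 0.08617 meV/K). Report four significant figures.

Z = 2.211

k_BT = 0.08617 × 569 K = 49.0307 meV.
Eᵢ/kT = 0, 3.46722, 3.50801.
Z = Σ gᵢe^(−Eᵢ/kT) = 2·e^(−0) + 1·e^(−3.46722) + 6·e^(−3.50801) = 2.00000 + 0.0312037 + 0.179739 = 2.21094.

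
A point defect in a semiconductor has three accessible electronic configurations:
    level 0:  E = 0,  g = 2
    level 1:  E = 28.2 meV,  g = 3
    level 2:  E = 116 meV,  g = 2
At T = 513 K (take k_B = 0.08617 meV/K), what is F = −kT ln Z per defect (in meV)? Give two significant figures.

k_BT = 0.08617 × 513 K = 44.21 meV.
Eᵢ/kT = 0, 0.6379, 2.624.
Z = Σ gᵢe^(−Eᵢ/kT) = 2·e^(−0) + 3·e^(−0.6379) + 2·e^(−2.624) = 2.000 + 1.585 + 0.1450 = 3.730.
F = −kT ln Z = −44.21 × ln(3.730) = −44.21 × 1.316 = -58 meV.

-58 meV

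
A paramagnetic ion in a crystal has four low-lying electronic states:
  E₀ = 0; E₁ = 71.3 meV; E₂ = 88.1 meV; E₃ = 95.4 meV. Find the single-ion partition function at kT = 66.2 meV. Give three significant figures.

Eᵢ/kT = 0, 1.0770, 1.3308, 1.4411.
Z = Σ e^(−Eᵢ/kT) = e^(−0) + e^(−1.0770) + e^(−1.3308) + e^(−1.4411) = 1.0000 + 0.34062 + 0.26427 + 0.23667 = 1.8416.

Z = 1.84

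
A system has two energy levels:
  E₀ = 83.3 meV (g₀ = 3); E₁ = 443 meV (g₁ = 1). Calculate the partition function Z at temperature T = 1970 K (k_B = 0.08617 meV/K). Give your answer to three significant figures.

Z = 1.91

k_BT = 0.08617 × 1970 K = 169.75 meV.
Eᵢ/kT = 0.49072, 2.6097.
Z = Σ gᵢe^(−Eᵢ/kT) = 3·e^(−0.49072) + 1·e^(−2.6097) = 1.8366 + 0.073557 = 1.9102.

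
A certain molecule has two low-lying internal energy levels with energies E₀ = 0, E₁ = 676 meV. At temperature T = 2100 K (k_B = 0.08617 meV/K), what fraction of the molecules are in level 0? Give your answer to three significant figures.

k_BT = 0.08617 × 2100 K = 180.96 meV.
Eᵢ/kT = 0, 3.7356.
Z = Σ e^(−Eᵢ/kT) = e^(−0) + e^(−3.7356) = 1.0000 + 0.023859 = 1.0239.
P₀ = e^(−E₀/kT) / Z = 1.0000/1.0239 = 0.977.

0.977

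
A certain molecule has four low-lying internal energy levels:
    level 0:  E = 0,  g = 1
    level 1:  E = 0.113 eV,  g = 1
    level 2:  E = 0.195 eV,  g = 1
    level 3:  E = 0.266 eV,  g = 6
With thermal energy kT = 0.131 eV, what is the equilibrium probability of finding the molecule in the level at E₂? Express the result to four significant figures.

0.09268

Eᵢ/kT = 0, 0.862595, 1.48855, 2.03053.
Z = Σ gᵢe^(−Eᵢ/kT) = 1·e^(−0) + 1·e^(−0.862595) + 1·e^(−1.48855) + 6·e^(−2.03053) = 1.00000 + 0.422065 + 0.225700 + 0.787596 = 2.43536.
P₂ = g₂ e^(−E₂/kT) / Z = 0.225700/2.43536 = 0.09268.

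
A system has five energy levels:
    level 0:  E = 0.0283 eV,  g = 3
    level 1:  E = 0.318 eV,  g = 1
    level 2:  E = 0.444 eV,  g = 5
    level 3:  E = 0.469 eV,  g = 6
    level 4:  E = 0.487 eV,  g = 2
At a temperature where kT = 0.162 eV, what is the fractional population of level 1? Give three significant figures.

Eᵢ/kT = 0.17469, 1.9630, 2.7407, 2.8951, 3.0062.
Z = Σ gᵢe^(−Eᵢ/kT) = 3·e^(−0.17469) + 1·e^(−1.9630) + 5·e^(−2.7407) + 6·e^(−2.8951) + 2·e^(−3.0062) = 2.5192 + 0.14044 + 0.32263 + 0.33176 + 0.098959 = 3.4130.
P₁ = g₁ e^(−E₁/kT) / Z = 0.14044/3.4130 = 0.0411.

0.0411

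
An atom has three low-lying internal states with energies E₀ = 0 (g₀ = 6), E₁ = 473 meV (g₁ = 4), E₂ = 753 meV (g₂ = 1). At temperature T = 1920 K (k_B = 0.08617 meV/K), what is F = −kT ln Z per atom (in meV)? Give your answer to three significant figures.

-303 meV

k_BT = 0.08617 × 1920 K = 165.45 meV.
Eᵢ/kT = 0, 2.8589, 4.5512.
Z = Σ gᵢe^(−Eᵢ/kT) = 6·e^(−0) + 4·e^(−2.8589) + 1·e^(−4.5512) = 6.0000 + 0.22933 + 0.010555 = 6.2399.
F = −kT ln Z = −165.45 × ln(6.2399) = −165.45 × 1.8310 = -303 meV.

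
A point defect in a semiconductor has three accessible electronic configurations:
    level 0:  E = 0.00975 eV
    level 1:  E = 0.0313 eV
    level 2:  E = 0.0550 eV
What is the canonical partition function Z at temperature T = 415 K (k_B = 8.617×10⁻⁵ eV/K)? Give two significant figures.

k_BT = 8.617×10⁻⁵ × 415 K = 0.03576 eV.
Eᵢ/kT = 0.2727, 0.8753, 1.538.
Z = Σ e^(−Eᵢ/kT) = e^(−0.2727) + e^(−0.8753) + e^(−1.538) = 0.7613 + 0.4167 + 0.2148 = 1.393.

Z = 1.4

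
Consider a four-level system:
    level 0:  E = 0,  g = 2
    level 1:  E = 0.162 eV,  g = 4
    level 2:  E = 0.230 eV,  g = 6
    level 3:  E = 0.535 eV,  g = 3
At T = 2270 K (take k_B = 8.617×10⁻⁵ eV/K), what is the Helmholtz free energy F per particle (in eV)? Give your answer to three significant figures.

-0.344 eV

k_BT = 8.617×10⁻⁵ × 2270 K = 0.19561 eV.
Eᵢ/kT = 0, 0.82818, 1.1758, 2.7350.
Z = Σ gᵢe^(−Eᵢ/kT) = 2·e^(−0) + 4·e^(−0.82818) + 6·e^(−1.1758) + 3·e^(−2.7350) = 2.0000 + 1.7474 + 1.8514 + 0.19468 = 5.7935.
F = −kT ln Z = −0.19561 × ln(5.7935) = −0.19561 × 1.7567 = -0.344 eV.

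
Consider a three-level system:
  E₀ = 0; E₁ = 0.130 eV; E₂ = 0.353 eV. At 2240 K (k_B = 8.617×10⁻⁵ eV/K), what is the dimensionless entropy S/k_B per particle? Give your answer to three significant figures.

k_BT = 8.617×10⁻⁵ × 2240 K = 0.19302 eV.
Eᵢ/kT = 0, 0.67351, 1.8288.
Z = Σ e^(−Eᵢ/kT) = e^(−0) + e^(−0.67351) + e^(−1.8288) = 1.0000 + 0.50992 + 0.16061 = 1.6705.
⟨E⟩ = Σ EᵢPᵢ = 0.073622 eV.
S/k_B = ln Z + ⟨E⟩/kT = ln(1.6705) + 0.073622/0.19302 = 0.51312 + 0.38142 = 0.895.

0.895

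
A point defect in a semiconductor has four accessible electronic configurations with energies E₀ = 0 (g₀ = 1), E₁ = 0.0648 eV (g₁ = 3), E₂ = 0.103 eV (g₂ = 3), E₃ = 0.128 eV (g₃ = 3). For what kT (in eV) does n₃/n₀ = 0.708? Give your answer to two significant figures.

n₃/n₀ = (g₃/g₀) exp[−(E₃−E₀)/kT] = 0.708.
⇒ (E₃−E₀)/kT = ln((3/1)/0.708) = ln(4.237) = 1.444.
kT = 0.128 eV / 1.444 = 0.089 eV.

0.089 eV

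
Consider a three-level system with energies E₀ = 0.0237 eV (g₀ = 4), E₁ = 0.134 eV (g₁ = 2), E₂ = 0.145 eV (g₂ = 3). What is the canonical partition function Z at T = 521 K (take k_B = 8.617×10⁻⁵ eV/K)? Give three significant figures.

k_BT = 8.617×10⁻⁵ × 521 K = 0.044895 eV.
Eᵢ/kT = 0.52790, 2.9847, 3.2298.
Z = Σ gᵢe^(−Eᵢ/kT) = 4·e^(−0.52790) + 2·e^(−2.9847) + 3·e^(−3.2298) = 2.3594 + 0.10111 + 0.11870 = 2.5792.

Z = 2.58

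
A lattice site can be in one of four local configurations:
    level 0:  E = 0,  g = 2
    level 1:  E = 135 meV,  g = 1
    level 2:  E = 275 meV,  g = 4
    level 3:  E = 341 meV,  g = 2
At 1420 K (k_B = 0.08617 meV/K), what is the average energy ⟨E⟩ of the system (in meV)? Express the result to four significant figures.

k_BT = 0.08617 × 1420 K = 122.361 meV.
Eᵢ/kT = 0, 1.10329, 2.24745, 2.78684.
Z = Σ gᵢe^(−Eᵢ/kT) = 2·e^(−0) + 1·e^(−1.10329) + 4·e^(−2.24745) + 2·e^(−2.78684) = 2.00000 + 0.331778 + 0.422673 + 0.123231 = 2.87768.
⟨E⟩ = Σ Eᵢ gᵢe^(−Eᵢ/kT) / Z = (0·2.00000 + 135·0.331778 + 275·0.422673 + 341·0.123231) / 2.87768 = 70.56 meV.

70.56 meV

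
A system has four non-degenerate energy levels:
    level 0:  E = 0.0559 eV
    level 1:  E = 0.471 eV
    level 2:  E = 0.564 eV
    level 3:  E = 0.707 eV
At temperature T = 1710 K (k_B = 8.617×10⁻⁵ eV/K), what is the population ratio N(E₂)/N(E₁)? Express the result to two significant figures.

0.53

k_BT = 8.617×10⁻⁵ × 1710 K = 0.1474 eV.
n₂/n₁ = exp[−(E₂−E₁)/kT] = exp(−(0.093 eV)/(0.1474 eV)) = exp(-0.6309) = 0.53.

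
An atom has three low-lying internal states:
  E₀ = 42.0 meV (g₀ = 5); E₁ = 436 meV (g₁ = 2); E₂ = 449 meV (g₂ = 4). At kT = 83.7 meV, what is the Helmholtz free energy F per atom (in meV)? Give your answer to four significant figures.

-93.53 meV

Eᵢ/kT = 0.501792, 5.20908, 5.36440.
Z = Σ gᵢe^(−Eᵢ/kT) = 5·e^(−0.501792) + 2·e^(−5.20908) + 4·e^(−5.36440) = 3.02722 + 0.0109334 + 0.0187211 = 3.05687.
F = −kT ln Z = −83.7 × ln(3.05687) = −83.7 × 1.11739 = -93.53 meV.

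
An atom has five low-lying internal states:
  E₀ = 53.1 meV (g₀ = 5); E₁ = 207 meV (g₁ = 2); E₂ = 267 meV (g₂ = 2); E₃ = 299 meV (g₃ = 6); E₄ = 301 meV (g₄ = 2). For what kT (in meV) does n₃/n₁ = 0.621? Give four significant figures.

n₃/n₁ = (g₃/g₁) exp[−(E₃−E₁)/kT] = 0.621.
⇒ (E₃−E₁)/kT = ln((6/2)/0.621) = ln(4.83092) = 1.57504.
kT = 92 meV / 1.57504 = 58.41 meV.

58.41 meV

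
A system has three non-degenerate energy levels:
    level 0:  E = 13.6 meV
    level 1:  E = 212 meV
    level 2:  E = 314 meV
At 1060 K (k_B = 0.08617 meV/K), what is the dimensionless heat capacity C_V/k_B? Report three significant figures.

0.714

k_BT = 0.08617 × 1060 K = 91.340 meV.
Eᵢ/kT = 0.14889, 2.3210, 3.4377.
Z = Σ e^(−Eᵢ/kT) = e^(−0.14889) + e^(−2.3210) + e^(−3.4377) = 0.86166 + 0.098175 + 0.032139 = 0.99197.
⟨E⟩ = 42.968 meV, ⟨E²⟩ = 7803.2 meV².
C_V/k_B = (⟨E²⟩ − ⟨E⟩²)/(kT)² = (7803.2 − 1846.2)/8343.0 = 0.714.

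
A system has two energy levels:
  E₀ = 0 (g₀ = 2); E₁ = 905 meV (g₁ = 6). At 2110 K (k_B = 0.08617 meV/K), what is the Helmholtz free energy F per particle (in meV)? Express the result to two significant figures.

k_BT = 0.08617 × 2110 K = 181.8 meV.
Eᵢ/kT = 0, 4.978.
Z = Σ gᵢe^(−Eᵢ/kT) = 2·e^(−0) + 6·e^(−4.978) = 2.000 + 0.04133 = 2.041.
F = −kT ln Z = −181.8 × ln(2.041) = −181.8 × 0.7134 = -130 meV.

-130 meV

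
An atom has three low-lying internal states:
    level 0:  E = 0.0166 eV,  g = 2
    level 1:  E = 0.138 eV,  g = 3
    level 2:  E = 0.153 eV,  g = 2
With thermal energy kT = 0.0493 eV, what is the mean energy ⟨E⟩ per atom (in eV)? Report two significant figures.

Eᵢ/kT = 0.3367, 2.799, 3.103.
Z = Σ gᵢe^(−Eᵢ/kT) = 2·e^(−0.3367) + 3·e^(−2.799) + 2·e^(−3.103) = 1.428 + 0.1826 + 0.08983 = 1.700.
⟨E⟩ = Σ Eᵢ gᵢe^(−Eᵢ/kT) / Z = (0.0166·1.428 + 0.138·0.1826 + 0.153·0.08983) / 1.700 = 0.037 eV.

0.037 eV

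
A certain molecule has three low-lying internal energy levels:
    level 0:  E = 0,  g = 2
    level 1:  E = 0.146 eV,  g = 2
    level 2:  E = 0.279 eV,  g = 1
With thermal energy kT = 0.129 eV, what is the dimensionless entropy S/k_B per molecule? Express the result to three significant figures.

Eᵢ/kT = 0, 1.1318, 2.1628.
Z = Σ gᵢe^(−Eᵢ/kT) = 2·e^(−0) + 2·e^(−1.1318) + 1·e^(−2.1628) = 2.0000 + 0.64490 + 0.11500 = 2.7599.
⟨E⟩ = Σ EᵢPᵢ = 0.045741 eV.
S/k_B = ln Z + ⟨E⟩/kT = ln(2.7599) + 0.045741/0.129 = 1.0152 + 0.35458 = 1.37.

1.37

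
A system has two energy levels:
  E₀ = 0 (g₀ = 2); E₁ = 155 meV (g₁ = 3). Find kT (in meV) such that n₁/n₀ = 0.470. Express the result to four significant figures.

n₁/n₀ = (g₁/g₀) exp[−(E₁−E₀)/kT] = 0.470.
⇒ (E₁−E₀)/kT = ln((3/2)/0.470) = ln(3.19149) = 1.16049.
kT = 155 meV / 1.16049 = 133.6 meV.

133.6 meV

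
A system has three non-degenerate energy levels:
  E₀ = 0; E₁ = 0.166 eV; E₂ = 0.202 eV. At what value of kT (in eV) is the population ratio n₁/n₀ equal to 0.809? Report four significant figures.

0.7832 eV

n₁/n₀ = exp[−(E₁−E₀)/kT] = 0.809.
⇒ (E₁−E₀)/kT = ln(1/0.809) = ln(1.23609) = 0.211953.
kT = 0.166 eV / 0.211953 = 0.7832 eV.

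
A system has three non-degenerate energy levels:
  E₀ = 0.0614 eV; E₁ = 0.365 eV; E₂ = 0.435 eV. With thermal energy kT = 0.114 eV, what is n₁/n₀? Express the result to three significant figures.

n₁/n₀ = exp[−(E₁−E₀)/kT] = exp(−(0.3036 eV)/(0.114 eV)) = exp(-2.6632) = 0.0697.

0.0697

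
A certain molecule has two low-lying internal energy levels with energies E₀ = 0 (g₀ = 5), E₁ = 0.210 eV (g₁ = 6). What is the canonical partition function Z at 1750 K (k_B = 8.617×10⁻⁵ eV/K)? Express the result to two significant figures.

Z = 6.5

k_BT = 8.617×10⁻⁵ × 1750 K = 0.1508 eV.
Eᵢ/kT = 0, 1.393.
Z = Σ gᵢe^(−Eᵢ/kT) = 5·e^(−0) + 6·e^(−1.393) = 5.000 + 1.490 = 6.490.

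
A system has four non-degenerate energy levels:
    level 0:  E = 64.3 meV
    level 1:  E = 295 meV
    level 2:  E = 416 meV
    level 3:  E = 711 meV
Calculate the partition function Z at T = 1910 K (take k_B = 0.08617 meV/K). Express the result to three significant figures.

Z = 0.936

k_BT = 0.08617 × 1910 K = 164.58 meV.
Eᵢ/kT = 0.39069, 1.7924, 2.5276, 4.3201.
Z = Σ e^(−Eᵢ/kT) = e^(−0.39069) + e^(−1.7924) + e^(−2.5276) + e^(−4.3201) = 0.67659 + 0.16656 + 0.079850 + 0.013299 = 0.93630.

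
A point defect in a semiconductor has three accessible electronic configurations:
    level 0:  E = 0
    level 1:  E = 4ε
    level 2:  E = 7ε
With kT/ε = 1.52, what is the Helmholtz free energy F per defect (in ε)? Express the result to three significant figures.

-0.120 ε

Eᵢ/kT = 0, 2.6316, 4.6053.
Z = Σ e^(−Eᵢ/kT) = e^(−0) + e^(−2.6316) + e^(−4.6053) = 1.0000 + 0.071963 + 0.0099987 = 1.0820.
F = −kT ln Z = −1.52 × ln(1.0820) = −1.52 × 0.078811 = -0.120 ε.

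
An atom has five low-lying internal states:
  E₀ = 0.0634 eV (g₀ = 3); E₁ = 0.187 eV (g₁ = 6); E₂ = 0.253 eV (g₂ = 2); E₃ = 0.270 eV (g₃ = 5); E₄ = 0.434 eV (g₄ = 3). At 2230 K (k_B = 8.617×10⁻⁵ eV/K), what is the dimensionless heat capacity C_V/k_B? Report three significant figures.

k_BT = 8.617×10⁻⁵ × 2230 K = 0.19216 eV.
Eᵢ/kT = 0.32993, 0.97315, 1.3166, 1.4051, 2.2585.
Z = Σ gᵢe^(−Eᵢ/kT) = 3·e^(−0.32993) + 6·e^(−0.97315) + 2·e^(−1.3166) + 5·e^(−1.4051) + 3·e^(−2.2585) = 2.1569 + 2.2673 + 0.53609 + 1.2267 + 0.31352 = 6.5005.
⟨E⟩ = 0.17901 eV, ⟨E²⟩ = 0.041651 eV².
C_V/k_B = (⟨E²⟩ − ⟨E⟩²)/(kT)² = (0.041651 − 0.032045)/0.036925 = 0.260.

0.260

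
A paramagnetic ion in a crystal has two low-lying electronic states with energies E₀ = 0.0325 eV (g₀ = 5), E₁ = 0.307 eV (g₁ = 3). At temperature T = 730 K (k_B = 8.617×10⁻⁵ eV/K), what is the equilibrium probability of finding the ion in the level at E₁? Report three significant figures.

0.00758

k_BT = 8.617×10⁻⁵ × 730 K = 0.062904 eV.
Eᵢ/kT = 0.51666, 4.8805.
Z = Σ gᵢe^(−Eᵢ/kT) = 5·e^(−0.51666) + 3·e^(−4.8805) = 2.9825 + 0.022780 = 3.0053.
P₁ = g₁ e^(−E₁/kT) / Z = 0.022780/3.0053 = 0.00758.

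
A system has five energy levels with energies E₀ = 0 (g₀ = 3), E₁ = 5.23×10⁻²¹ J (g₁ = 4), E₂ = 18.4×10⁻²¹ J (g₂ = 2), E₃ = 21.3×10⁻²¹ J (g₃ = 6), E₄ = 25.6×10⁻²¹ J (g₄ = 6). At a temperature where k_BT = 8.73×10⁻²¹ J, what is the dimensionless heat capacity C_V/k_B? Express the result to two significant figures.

0.82

Eᵢ/kT = 0, 0.5991, 2.108, 2.440, 2.932.
Z = Σ gᵢe^(−Eᵢ/kT) = 3·e^(−0) + 4·e^(−0.5991) + 2·e^(−2.108) + 6·e^(−2.440) + 6·e^(−2.932) = 3.000 + 2.197 + 0.2430 + 0.5230 + 0.3197 = 6.283.
⟨E⟩ = 5.616, ⟨E²⟩ = 93.77.
C_V/k_B = (⟨E²⟩ − ⟨E⟩²)/(kT)² = (93.77 − 31.54)/76.21 = 0.82.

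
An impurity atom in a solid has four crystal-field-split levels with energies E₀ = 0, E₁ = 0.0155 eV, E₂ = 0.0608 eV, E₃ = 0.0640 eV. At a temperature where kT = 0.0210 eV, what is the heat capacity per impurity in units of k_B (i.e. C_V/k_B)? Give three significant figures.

0.564

Eᵢ/kT = 0, 0.73810, 2.8952, 3.0476.
Z = Σ e^(−Eᵢ/kT) = e^(−0) + e^(−0.73810) + e^(−2.8952) + e^(−3.0476) = 1.0000 + 0.47802 + 0.055288 + 0.047473 = 1.5808.
⟨E⟩ = 0.0087355 eV, ⟨E²⟩ = 0.00032495 eV².
C_V/k_B = (⟨E²⟩ − ⟨E⟩²)/(kT)² = (0.00032495 − 0.000076309)/0.00044100 = 0.564.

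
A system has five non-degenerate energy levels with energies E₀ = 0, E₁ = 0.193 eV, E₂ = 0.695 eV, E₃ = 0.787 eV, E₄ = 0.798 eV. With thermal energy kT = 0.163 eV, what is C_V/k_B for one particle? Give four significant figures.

Eᵢ/kT = 0, 1.18405, 4.26380, 4.82822, 4.89571.
Z = Σ e^(−Eᵢ/kT) = e^(−0) + e^(−1.18405) + e^(−4.26380) + e^(−4.82822) + e^(−4.89571) = 1.00000 + 0.306037 + 0.0140687 + 0.00800075 + 0.00747860 = 1.33559.
⟨E⟩ = 0.0607278 eV, ⟨E²⟩ = 0.0208993 eV².
C_V/k_B = (⟨E²⟩ − ⟨E⟩²)/(kT)² = (0.0208993 − 0.00368787)/0.0265690 = 0.6478.

0.6478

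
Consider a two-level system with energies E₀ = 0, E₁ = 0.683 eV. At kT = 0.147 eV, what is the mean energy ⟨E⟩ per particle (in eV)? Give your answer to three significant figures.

Eᵢ/kT = 0, 4.6463.
Z = Σ e^(−Eᵢ/kT) = e^(−0) + e^(−4.6463) = 1.0000 + 0.0095970 = 1.0096.
⟨E⟩ = Σ Eᵢ e^(−Eᵢ/kT) / Z = (0·1.0000 + 0.683·0.0095970) / 1.0096 = 0.00649 eV.

0.00649 eV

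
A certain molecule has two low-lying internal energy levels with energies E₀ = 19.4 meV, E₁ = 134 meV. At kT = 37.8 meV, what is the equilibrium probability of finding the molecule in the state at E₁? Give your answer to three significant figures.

Eᵢ/kT = 0.51323, 3.5450.
Z = Σ e^(−Eᵢ/kT) = e^(−0.51323) + e^(−3.5450) = 0.59856 + 0.028869 = 0.62743.
P₁ = e^(−E₁/kT) / Z = 0.028869/0.62743 = 0.0460.

0.0460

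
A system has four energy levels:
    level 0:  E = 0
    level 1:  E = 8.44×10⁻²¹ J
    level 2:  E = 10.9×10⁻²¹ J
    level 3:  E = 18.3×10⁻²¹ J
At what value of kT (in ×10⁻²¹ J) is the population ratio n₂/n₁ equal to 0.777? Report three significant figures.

n₂/n₁ = exp[−(E₂−E₁)/kT] = 0.777.
⇒ (E₂−E₁)/kT = ln(1/0.777) = ln(1.2870) = 0.25231.
kT = 2.46 ×10⁻²¹ J / 0.25231 = 9.75 ×10⁻²¹ J.

9.75 ×10⁻²¹ J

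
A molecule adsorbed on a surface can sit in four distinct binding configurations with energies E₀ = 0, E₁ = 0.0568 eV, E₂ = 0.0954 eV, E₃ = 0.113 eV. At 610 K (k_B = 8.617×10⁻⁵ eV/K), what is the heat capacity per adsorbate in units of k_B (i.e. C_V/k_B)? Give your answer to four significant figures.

0.5909

k_BT = 8.617×10⁻⁵ × 610 K = 0.0525637 eV.
Eᵢ/kT = 0, 1.08059, 1.81494, 2.14977.
Z = Σ e^(−Eᵢ/kT) = e^(−0) + e^(−1.08059) + e^(−1.81494) + e^(−2.14977) = 1.00000 + 0.339395 + 0.162848 + 0.116511 = 1.61875.
⟨E⟩ = 0.0296396 eV, ⟨E²⟩ = 0.00251108 eV².
C_V/k_B = (⟨E²⟩ − ⟨E⟩²)/(kT)² = (0.00251108 − 0.000878506)/0.00276294 = 0.5909.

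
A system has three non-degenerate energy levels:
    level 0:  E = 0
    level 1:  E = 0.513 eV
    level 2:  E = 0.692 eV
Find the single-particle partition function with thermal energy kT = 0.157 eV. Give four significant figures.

Eᵢ/kT = 0, 3.26752, 4.40764.
Z = Σ e^(−Eᵢ/kT) = e^(−0) + e^(−3.26752) + e^(−4.40764) = 1.00000 + 0.0381008 + 0.0121839 = 1.05028.

Z = 1.050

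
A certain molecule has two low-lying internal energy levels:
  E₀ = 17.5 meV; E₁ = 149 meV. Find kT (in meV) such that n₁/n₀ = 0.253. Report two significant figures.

96 meV

n₁/n₀ = exp[−(E₁−E₀)/kT] = 0.253.
⇒ (E₁−E₀)/kT = ln(1/0.253) = ln(3.953) = 1.374.
kT = 131.5 meV / 1.374 = 96 meV.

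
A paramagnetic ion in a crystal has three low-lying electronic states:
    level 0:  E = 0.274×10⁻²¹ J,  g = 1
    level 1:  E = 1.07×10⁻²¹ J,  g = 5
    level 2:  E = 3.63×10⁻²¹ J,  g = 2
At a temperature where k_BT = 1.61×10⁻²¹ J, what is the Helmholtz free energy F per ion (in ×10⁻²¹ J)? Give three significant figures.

-2.07 ×10⁻²¹ J

Eᵢ/kT = 0.17019, 0.66460, 2.2547.
Z = Σ gᵢe^(−Eᵢ/kT) = 1·e^(−0.17019) + 5·e^(−0.66460) + 2·e^(−2.2547) = 0.84350 + 2.5724 + 0.20981 = 3.6257.
F = −kT ln Z = −1.61 × ln(3.6257) = −1.61 × 1.2880 = -2.07 ×10⁻²¹ J.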